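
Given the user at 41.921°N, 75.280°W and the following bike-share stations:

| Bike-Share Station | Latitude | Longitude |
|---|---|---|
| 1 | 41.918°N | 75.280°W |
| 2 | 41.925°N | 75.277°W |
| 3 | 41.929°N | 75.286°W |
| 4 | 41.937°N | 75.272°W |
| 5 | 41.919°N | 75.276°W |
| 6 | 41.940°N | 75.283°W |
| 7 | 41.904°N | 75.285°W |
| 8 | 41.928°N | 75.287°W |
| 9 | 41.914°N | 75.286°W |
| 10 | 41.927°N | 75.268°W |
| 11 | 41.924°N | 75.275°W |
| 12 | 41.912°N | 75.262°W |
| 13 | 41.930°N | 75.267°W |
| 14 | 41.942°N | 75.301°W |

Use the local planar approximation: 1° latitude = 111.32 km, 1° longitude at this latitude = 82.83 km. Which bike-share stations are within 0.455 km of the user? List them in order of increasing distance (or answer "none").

Distances from 41.921°N, 75.280°W:
1: 0.334 km
2: 0.510 km
3: 1.020 km
4: 1.900 km
5: 0.399 km
6: 2.130 km
7: 1.937 km
8: 0.971 km
9: 0.924 km
10: 1.198 km
11: 0.532 km
12: 1.796 km
13: 1.471 km
14: 2.914 km
Threshold 0.455 km: 1 (0.334 km), 5 (0.399 km) are within range.

1, 5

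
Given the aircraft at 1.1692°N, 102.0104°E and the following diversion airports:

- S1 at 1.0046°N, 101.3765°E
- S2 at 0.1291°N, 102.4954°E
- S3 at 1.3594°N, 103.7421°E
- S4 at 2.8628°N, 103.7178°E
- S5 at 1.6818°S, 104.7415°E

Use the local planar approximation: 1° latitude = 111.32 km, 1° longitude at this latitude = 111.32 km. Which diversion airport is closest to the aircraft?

Distances from 1.1692°N, 102.0104°E:
S1: √((-0.1646·111.32)² + (-0.6339·111.32)²) = √(335.742297 + 4979.524791) = 72.9059 km
S2: √((-1.0401·111.32)² + (0.4850·111.32)²) = √(13405.918909 + 2914.941696) = 127.7531 km
S3: √((0.1902·111.32)² + (1.7317·111.32)²) = √(448.298639 + 37161.369384) = 193.9321 km
S4: √((1.6936·111.32)² + (1.7074·111.32)²) = √(35544.146100 + 36125.756433) = 267.7124 km
S5: √((-2.8510·111.32)² + (2.7311·111.32)²) = √(100725.824248 + 92431.840295) = 439.4971 km
Minimum: S1 at 72.9059 km.

S1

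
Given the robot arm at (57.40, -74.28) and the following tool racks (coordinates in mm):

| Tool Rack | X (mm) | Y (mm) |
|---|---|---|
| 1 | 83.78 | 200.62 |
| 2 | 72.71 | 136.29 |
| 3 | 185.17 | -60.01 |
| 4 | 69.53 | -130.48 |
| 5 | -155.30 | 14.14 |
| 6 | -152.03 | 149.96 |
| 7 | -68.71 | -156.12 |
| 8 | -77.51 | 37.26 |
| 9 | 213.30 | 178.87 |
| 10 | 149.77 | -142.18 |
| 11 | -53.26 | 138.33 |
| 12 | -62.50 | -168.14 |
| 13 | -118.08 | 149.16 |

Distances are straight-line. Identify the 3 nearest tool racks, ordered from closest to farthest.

Distances from (57.40, -74.28):
1: √((26.38)² + (274.90)²) = √(695.9044 + 75570.0100) = 276.16 mm
2: √((15.31)² + (210.57)²) = √(234.3961 + 44339.7249) = 211.13 mm
3: √((127.77)² + (14.27)²) = √(16325.1729 + 203.6329) = 128.56 mm
4: √((12.13)² + (-56.20)²) = √(147.1369 + 3158.4400) = 57.49 mm
5: √((-212.70)² + (88.42)²) = √(45241.2900 + 7818.0964) = 230.35 mm
6: √((-209.43)² + (224.24)²) = √(43860.9249 + 50283.5776) = 306.83 mm
7: √((-126.11)² + (-81.84)²) = √(15903.7321 + 6697.7856) = 150.34 mm
8: √((-134.91)² + (111.54)²) = √(18200.7081 + 12441.1716) = 175.05 mm
9: √((155.90)² + (253.15)²) = √(24304.8100 + 64084.9225) = 297.30 mm
10: √((92.37)² + (-67.90)²) = √(8532.2169 + 4610.4100) = 114.64 mm
11: √((-110.66)² + (212.61)²) = √(12245.6356 + 45203.0121) = 239.68 mm
12: √((-119.90)² + (-93.86)²) = √(14376.0100 + 8809.6996) = 152.27 mm
13: √((-175.48)² + (223.44)²) = √(30793.2304 + 49925.4336) = 284.11 mm
Sorted: 4 (57.49 mm) < 10 (114.64 mm) < 3 (128.56 mm) < 7 (150.34 mm) < 12 (152.27 mm) < …

4, 10, 3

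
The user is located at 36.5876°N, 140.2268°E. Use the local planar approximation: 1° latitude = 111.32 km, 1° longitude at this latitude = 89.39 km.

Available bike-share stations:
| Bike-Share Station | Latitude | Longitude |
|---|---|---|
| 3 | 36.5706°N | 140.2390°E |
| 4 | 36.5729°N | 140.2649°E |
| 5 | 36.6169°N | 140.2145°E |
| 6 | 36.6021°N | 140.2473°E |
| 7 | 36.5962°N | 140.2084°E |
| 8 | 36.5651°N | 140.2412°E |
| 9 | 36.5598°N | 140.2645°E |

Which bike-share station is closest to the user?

Distances from 36.5876°N, 140.2268°E:
3: √((-0.0170·111.32)² + (0.0122·89.39)²) = √(3.581329 + 1.189317) = 2.1842 km
4: √((-0.0147·111.32)² + (0.0381·89.39)²) = √(2.677818 + 11.599194) = 3.7785 km
5: √((0.0293·111.32)² + (-0.0123·89.39)²) = √(10.638530 + 1.208894) = 3.4420 km
6: √((0.0145·111.32)² + (0.0205·89.39)²) = √(2.605448 + 3.358038) = 2.4420 km
7: √((0.0086·111.32)² + (-0.0184·89.39)²) = √(0.916523 + 2.705288) = 1.9031 km
8: √((-0.0225·111.32)² + (0.0144·89.39)²) = √(6.273522 + 1.656925) = 2.8161 km
9: √((-0.0278·111.32)² + (0.0377·89.39)²) = √(9.577143 + 11.356920) = 4.5754 km
Minimum: 7 at 1.9031 km.

7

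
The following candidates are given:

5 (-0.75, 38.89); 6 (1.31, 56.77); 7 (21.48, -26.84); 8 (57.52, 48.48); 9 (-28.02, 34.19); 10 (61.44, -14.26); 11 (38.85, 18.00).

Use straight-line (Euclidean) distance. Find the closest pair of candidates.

Pairwise distances:
5–6: 18.00
5–7: 69.39
5–8: 59.05
5–9: 27.67
5–10: 81.81
5–11: 44.77
6–7: 86.01
6–8: 56.82
6–9: 37.01
6–10: 93.06
6–11: 53.97
7–8: 83.50
7–9: 78.58
7–10: 41.89
7–11: 48.09
8–9: 86.73
8–10: 62.86
8–11: 35.74
9–10: 101.74
9–11: 68.80
10–11: 39.38
Closest pair: 5–6 at 18.00.

5 and 6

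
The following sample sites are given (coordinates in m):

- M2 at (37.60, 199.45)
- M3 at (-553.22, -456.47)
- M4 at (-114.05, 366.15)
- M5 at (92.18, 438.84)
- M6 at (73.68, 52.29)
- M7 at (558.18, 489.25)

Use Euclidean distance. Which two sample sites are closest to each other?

M2 and M6

Pairwise distances:
M2–M3: 882.78 m
M2–M4: 225.36 m
M2–M5: 245.53 m
M2–M6: 151.52 m
M2–M7: 595.81 m
M3–M4: 932.51 m
M3–M5: 1103.69 m
M3–M6: 807.37 m
M3–M7: 1459.31 m
M4–M5: 218.67 m
M4–M6: 365.72 m
M4–M7: 683.41 m
M5–M6: 386.99 m
M5–M7: 468.72 m
M6–M7: 652.44 m
Closest pair: M2–M6 at 151.52 m.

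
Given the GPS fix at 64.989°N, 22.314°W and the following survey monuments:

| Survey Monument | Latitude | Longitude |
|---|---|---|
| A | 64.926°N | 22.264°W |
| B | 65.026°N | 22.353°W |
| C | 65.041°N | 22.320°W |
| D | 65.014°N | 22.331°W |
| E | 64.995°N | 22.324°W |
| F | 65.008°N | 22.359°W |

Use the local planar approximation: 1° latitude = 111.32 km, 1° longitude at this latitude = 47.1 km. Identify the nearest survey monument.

Distances from 64.989°N, 22.314°W:
A: √((-0.063·111.32)² + (0.050·47.1)²) = √(49.18441 + 5.54603) = 7.398 km
B: √((0.037·111.32)² + (-0.039·47.1)²) = √(16.96484 + 3.37420) = 4.510 km
C: √((0.052·111.32)² + (-0.006·47.1)²) = √(33.50835 + 0.07986) = 5.796 km
D: √((0.025·111.32)² + (-0.017·47.1)²) = √(7.74509 + 0.64112) = 2.896 km
E: √((0.006·111.32)² + (-0.010·47.1)²) = √(0.44612 + 0.22184) = 0.817 km
F: √((0.019·111.32)² + (-0.045·47.1)²) = √(4.47356 + 4.49228) = 2.994 km
Minimum: E at 0.817 km.

E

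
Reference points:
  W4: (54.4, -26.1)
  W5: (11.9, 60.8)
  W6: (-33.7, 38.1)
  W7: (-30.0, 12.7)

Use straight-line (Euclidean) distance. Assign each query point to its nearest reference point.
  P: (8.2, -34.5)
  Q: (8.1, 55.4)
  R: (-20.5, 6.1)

P at (8.2, -34.5):
  W4: 47.0
  W5: 95.4
  W6: 83.8
  W7: 60.7
  → nearest: W4 (47.0)
Q at (8.1, 55.4):
  W4: 93.7
  W5: 6.6
  W6: 45.2
  W7: 57.2
  → nearest: W5 (6.6)
R at (-20.5, 6.1):
  W4: 81.5
  W5: 63.6
  W6: 34.6
  W7: 11.6
  → nearest: W7 (11.6)

P→W4; Q→W5; R→W7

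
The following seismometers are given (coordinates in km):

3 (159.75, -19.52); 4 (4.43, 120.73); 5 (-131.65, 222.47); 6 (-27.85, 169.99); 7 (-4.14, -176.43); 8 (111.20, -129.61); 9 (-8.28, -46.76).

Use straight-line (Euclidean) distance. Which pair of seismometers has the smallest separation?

4 and 6

Pairwise distances:
3–4: 209.27 km
3–5: 378.78 km
3–6: 266.66 km
3–7: 226.89 km
3–8: 120.32 km
3–9: 170.22 km
4–5: 169.91 km
4–6: 58.89 km
4–7: 297.28 km
4–8: 272.16 km
4–9: 167.97 km
5–6: 116.31 km
5–7: 418.78 km
5–8: 427.71 km
5–9: 296.15 km
6–7: 347.23 km
6–8: 330.30 km
6–9: 217.63 km
7–8: 124.48 km
7–9: 129.74 km
8–9: 145.39 km
Closest pair: 4–6 at 58.89 km.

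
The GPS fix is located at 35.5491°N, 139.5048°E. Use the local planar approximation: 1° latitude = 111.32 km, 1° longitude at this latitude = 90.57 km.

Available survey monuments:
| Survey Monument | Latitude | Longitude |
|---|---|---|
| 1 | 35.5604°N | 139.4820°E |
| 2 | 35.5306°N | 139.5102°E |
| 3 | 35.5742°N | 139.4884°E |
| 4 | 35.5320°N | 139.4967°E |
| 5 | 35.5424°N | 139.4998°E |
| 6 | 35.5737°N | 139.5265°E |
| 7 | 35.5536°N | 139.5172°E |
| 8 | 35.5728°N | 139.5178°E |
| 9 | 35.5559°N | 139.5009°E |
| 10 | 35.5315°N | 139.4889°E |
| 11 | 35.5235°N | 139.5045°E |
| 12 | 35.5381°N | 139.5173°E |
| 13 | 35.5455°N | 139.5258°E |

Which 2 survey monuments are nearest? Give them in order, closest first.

9, 5

Distances from 35.5491°N, 139.5048°E:
1: 2.4180 km
2: 2.1167 km
3: 3.1644 km
4: 2.0400 km
5: 0.8726 km
6: 3.3707 km
7: 1.2297 km
8: 2.8891 km
9: 0.8353 km
10: 2.4315 km
11: 2.8499 km
12: 1.6677 km
13: 1.9437 km
Sorted: 9 (0.8353 km) < 5 (0.8726 km) < 7 (1.2297 km) < 12 (1.6677 km) < …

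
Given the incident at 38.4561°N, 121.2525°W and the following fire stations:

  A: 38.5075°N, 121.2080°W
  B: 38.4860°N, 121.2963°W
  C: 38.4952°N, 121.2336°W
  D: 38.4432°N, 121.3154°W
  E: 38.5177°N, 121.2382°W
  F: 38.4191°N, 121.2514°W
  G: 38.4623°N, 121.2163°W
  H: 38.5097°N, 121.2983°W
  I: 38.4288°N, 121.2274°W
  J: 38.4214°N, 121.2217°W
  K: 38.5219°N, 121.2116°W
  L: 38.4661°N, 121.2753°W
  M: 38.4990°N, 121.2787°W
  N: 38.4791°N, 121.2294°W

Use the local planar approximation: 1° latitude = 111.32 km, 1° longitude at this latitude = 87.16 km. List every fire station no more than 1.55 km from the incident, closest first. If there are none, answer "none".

none

Distances from 38.4561°N, 121.2525°W:
A: √((0.0514·111.32)² + (0.0445·87.16)²) = √(32.739545 + 15.043693) = 6.9125 km
B: √((0.0299·111.32)² + (-0.0438·87.16)²) = √(11.078699 + 14.574131) = 5.0649 km
C: √((0.0391·111.32)² + (0.0189·87.16)²) = √(18.945231 + 2.713676) = 4.6539 km
D: √((-0.0129·111.32)² + (-0.0629·87.16)²) = √(2.062176 + 30.056315) = 5.6673 km
E: √((0.0616·111.32)² + (0.0143·87.16)²) = √(47.022728 + 1.553483) = 6.9697 km
F: √((-0.0370·111.32)² + (0.0011·87.16)²) = √(16.964843 + 0.009192) = 4.1200 km
G: √((0.0062·111.32)² + (0.0362·87.16)²) = √(0.476354 + 9.955237) = 3.2298 km
H: √((0.0536·111.32)² + (-0.0458·87.16)²) = √(35.602129 + 15.935489) = 7.1790 km
I: √((-0.0273·111.32)² + (0.0251·87.16)²) = √(9.235740 + 4.786101) = 3.7446 km
J: √((-0.0347·111.32)² + (0.0308·87.16)²) = √(14.921255 + 7.206691) = 4.7040 km
K: √((0.0658·111.32)² + (0.0409·87.16)²) = √(53.653515 + 12.708113) = 8.1463 km
L: √((0.0100·111.32)² + (-0.0228·87.16)²) = √(1.239214 + 3.949155) = 2.2778 km
M: √((0.0429·111.32)² + (-0.0262·87.16)²) = √(22.806623 + 5.214792) = 5.2935 km
N: √((0.0230·111.32)² + (0.0231·87.16)²) = √(6.555443 + 4.053763) = 3.2572 km
Threshold 1.55 km: none within range.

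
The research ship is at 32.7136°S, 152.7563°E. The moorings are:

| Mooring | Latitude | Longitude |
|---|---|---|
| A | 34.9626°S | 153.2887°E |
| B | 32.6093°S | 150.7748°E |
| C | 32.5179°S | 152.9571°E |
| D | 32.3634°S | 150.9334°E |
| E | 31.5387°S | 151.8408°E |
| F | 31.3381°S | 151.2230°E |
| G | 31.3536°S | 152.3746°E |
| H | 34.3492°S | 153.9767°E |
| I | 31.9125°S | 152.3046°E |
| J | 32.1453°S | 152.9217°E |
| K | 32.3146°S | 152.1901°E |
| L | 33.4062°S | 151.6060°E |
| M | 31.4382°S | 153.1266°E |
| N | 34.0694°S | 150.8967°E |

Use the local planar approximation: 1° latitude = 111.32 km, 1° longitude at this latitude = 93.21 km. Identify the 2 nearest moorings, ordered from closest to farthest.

C, J

Distances from 32.7136°S, 152.7563°E:
A: 255.2295 km
B: 185.0602 km
C: 28.7213 km
D: 174.3274 km
E: 156.1661 km
F: 209.4558 km
G: 155.5195 km
H: 214.6885 km
I: 98.6177 km
J: 65.1146 km
K: 68.9789 km
L: 132.0623 km
M: 146.1128 km
N: 229.8338 km
Sorted: C (28.7213 km) < J (65.1146 km) < K (68.9789 km) < I (98.6177 km) < …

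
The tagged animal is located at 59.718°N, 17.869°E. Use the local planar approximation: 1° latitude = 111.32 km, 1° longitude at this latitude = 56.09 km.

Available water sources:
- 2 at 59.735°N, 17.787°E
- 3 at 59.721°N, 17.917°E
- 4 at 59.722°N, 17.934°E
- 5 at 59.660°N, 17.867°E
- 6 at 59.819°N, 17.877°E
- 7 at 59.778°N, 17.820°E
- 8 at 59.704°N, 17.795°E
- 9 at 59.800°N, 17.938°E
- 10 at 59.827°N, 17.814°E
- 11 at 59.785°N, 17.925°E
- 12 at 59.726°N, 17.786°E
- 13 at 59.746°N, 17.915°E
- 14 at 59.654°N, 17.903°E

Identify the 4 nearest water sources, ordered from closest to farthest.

3, 4, 13, 8

Distances from 59.718°N, 17.869°E:
2: √((0.017·111.32)² + (-0.082·56.09)²) = √(3.58133 + 21.15430) = 4.973 km
3: √((0.003·111.32)² + (0.048·56.09)²) = √(0.11153 + 7.24859) = 2.713 km
4: √((0.004·111.32)² + (0.065·56.09)²) = √(0.19827 + 13.29222) = 3.673 km
5: √((-0.058·111.32)² + (-0.002·56.09)²) = √(41.68717 + 0.01258) = 6.458 km
6: √((0.101·111.32)² + (0.008·56.09)²) = √(126.41224 + 0.20135) = 11.252 km
7: √((0.060·111.32)² + (-0.049·56.09)²) = √(44.61171 + 7.55376) = 7.223 km
8: √((-0.014·111.32)² + (-0.074·56.09)²) = √(2.42886 + 17.22798) = 4.434 km
9: √((0.082·111.32)² + (0.069·56.09)²) = √(83.32477 + 14.97853) = 9.915 km
10: √((0.109·111.32)² + (-0.055·56.09)²) = √(147.23104 + 9.51692) = 12.520 km
11: √((0.067·111.32)² + (0.056·56.09)²) = √(55.62833 + 9.86613) = 8.093 km
12: √((0.008·111.32)² + (-0.083·56.09)²) = √(0.79310 + 21.67340) = 4.740 km
13: √((0.028·111.32)² + (0.046·56.09)²) = √(9.71544 + 6.65712) = 4.046 km
14: √((-0.064·111.32)² + (0.034·56.09)²) = √(50.75822 + 3.63688) = 7.375 km
Sorted: 3 (2.713 km) < 4 (3.673 km) < 13 (4.046 km) < 8 (4.434 km) < 12 (4.740 km) < 2 (4.973 km) < …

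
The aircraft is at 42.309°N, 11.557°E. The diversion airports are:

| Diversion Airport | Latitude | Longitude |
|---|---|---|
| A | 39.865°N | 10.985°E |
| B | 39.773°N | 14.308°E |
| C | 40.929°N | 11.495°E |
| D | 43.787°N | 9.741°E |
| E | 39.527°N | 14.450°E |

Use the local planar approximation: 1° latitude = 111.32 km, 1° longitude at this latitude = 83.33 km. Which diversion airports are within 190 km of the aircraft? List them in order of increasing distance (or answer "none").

C

Distances from 42.309°N, 11.557°E:
A: √((-2.444·111.32)² + (-0.572·83.33)²) = √(74019.95189 + 2271.92935) = 276.210 km
B: √((-2.536·111.32)² + (2.751·83.33)²) = √(79697.53585 + 52551.35814) = 363.660 km
C: √((-1.380·111.32)² + (-0.062·83.33)²) = √(23599.59599 + 26.69231) = 153.708 km
D: √((1.478·111.32)² + (-1.816·83.33)²) = √(27070.43680 + 22899.94567) = 223.541 km
E: √((-2.782·111.32)² + (2.893·83.33)²) = √(95909.28352 + 58116.52401) = 392.461 km
Threshold 190 km: C (153.708 km) is within range.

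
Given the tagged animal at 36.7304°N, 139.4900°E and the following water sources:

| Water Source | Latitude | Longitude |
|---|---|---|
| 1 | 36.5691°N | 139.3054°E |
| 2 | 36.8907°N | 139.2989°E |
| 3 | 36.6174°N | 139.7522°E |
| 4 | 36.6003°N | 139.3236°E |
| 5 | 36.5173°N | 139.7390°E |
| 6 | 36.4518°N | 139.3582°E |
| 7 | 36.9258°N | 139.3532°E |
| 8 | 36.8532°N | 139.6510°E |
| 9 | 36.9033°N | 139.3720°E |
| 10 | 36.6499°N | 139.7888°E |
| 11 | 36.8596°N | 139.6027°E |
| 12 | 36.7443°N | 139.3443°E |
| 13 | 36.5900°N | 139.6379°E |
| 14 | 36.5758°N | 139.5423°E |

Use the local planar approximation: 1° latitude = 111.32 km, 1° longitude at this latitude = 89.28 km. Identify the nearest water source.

12

Distances from 36.7304°N, 139.4900°E:
1: √((-0.1613·111.32)² + (-0.1846·89.28)²) = √(322.414919 + 271.626262) = 24.3730 km
2: √((0.1603·111.32)² + (-0.1911·89.28)²) = √(318.429606 + 291.091643) = 24.6885 km
3: √((-0.1130·111.32)² + (0.2622·89.28)²) = √(158.235266 + 547.991394) = 26.5749 km
4: √((-0.1301·111.32)² + (-0.1664·89.28)²) = √(209.749526 + 220.706441) = 20.7474 km
5: √((-0.2131·111.32)² + (0.2490·89.28)²) = √(562.747138 + 494.204912) = 32.5108 km
6: √((-0.2786·111.32)² + (-0.1318·89.28)²) = √(961.852813 + 138.464737) = 33.1710 km
7: √((0.1954·111.32)² + (-0.1368·89.28)²) = √(473.146372 + 149.169680) = 24.9463 km
8: √((0.1228·111.32)² + (0.1610·89.28)²) = √(186.871525 + 206.614176) = 19.8365 km
9: √((0.1729·111.32)² + (-0.1180·89.28)²) = √(370.455786 + 110.987068) = 21.9418 km
10: √((-0.0805·111.32)² + (0.2988·89.28)²) = √(80.304181 + 711.655073) = 28.1418 km
11: √((0.1292·111.32)² + (0.1127·89.28)²) = √(206.857572 + 101.240946) = 17.5527 km
12: √((0.0139·111.32)² + (-0.1457·89.28)²) = √(2.394286 + 169.210562) = 13.0998 km
13: √((-0.1404·111.32)² + (0.1479·89.28)²) = √(244.275894 + 174.359137) = 20.4606 km
14: √((-0.1546·111.32)² + (0.0523·89.28)²) = √(296.186578 + 21.802773) = 17.8323 km
Minimum: 12 at 13.0998 km.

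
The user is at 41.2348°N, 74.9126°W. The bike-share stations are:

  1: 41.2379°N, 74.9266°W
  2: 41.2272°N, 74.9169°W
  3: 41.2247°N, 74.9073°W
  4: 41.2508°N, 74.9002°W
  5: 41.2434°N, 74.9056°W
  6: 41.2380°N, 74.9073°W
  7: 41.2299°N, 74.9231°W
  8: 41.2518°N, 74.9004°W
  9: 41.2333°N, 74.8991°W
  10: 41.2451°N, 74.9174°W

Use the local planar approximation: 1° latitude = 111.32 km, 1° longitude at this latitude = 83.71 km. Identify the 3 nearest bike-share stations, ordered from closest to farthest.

6, 2, 7

Distances from 41.2348°N, 74.9126°W:
1: √((0.0031·111.32)² + (-0.0140·83.71)²) = √(0.119088 + 1.373443) = 1.2217 km
2: √((-0.0076·111.32)² + (-0.0043·83.71)²) = √(0.715770 + 0.129566) = 0.9194 km
3: √((-0.0101·111.32)² + (0.0053·83.71)²) = √(1.264122 + 0.196837) = 1.2087 km
4: √((0.0160·111.32)² + (0.0124·83.71)²) = √(3.172388 + 1.077452) = 2.0615 km
5: √((0.0086·111.32)² + (0.0070·83.71)²) = √(0.916523 + 0.343361) = 1.1224 km
6: √((0.0032·111.32)² + (0.0053·83.71)²) = √(0.126896 + 0.196837) = 0.5690 km
7: √((-0.0049·111.32)² + (-0.0105·83.71)²) = √(0.297535 + 0.772562) = 1.0345 km
8: √((0.0170·111.32)² + (0.0122·83.71)²) = √(3.581329 + 1.042976) = 2.1504 km
9: √((-0.0015·111.32)² + (0.0135·83.71)²) = √(0.027882 + 1.277092) = 1.1424 km
10: √((0.0103·111.32)² + (-0.0048·83.71)²) = √(1.314682 + 0.161450) = 1.2150 km
Sorted: 6 (0.5690 km) < 2 (0.9194 km) < 7 (1.0345 km) < 5 (1.1224 km) < 9 (1.1424 km) < …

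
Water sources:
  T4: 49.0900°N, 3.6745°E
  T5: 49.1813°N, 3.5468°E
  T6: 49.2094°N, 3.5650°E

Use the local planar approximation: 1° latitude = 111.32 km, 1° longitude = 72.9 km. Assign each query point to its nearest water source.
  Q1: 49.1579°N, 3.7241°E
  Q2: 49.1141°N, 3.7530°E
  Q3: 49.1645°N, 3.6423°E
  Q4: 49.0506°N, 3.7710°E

Q1 at 49.1579°N, 3.7241°E:
  T4: 8.3790 km
  T5: 13.1850 km
  T6: 12.9379 km
  → nearest: T4 (8.3790 km)
Q2 at 49.1141°N, 3.7530°E:
  T4: 6.3203 km
  T5: 16.7905 km
  T6: 17.3314 km
  → nearest: T4 (6.3203 km)
Q3 at 49.1645°N, 3.6423°E:
  T4: 8.6191 km
  T5: 7.2088 km
  T6: 7.5325 km
  → nearest: T5 (7.2088 km)
Q4 at 49.0506°N, 3.7710°E:
  T4: 8.2901 km
  T5: 21.8820 km
  T6: 23.1953 km
  → nearest: T4 (8.2901 km)

Q1→T4; Q2→T4; Q3→T5; Q4→T4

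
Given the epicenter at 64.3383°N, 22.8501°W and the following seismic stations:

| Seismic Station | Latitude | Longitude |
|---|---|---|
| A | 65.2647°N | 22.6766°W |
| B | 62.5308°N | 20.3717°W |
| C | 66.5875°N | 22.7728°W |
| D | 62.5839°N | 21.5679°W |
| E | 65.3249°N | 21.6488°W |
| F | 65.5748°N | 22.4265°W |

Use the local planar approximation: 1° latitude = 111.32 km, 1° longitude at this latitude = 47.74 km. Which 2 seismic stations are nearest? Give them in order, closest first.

Distances from 64.3383°N, 22.8501°W:
A: √((0.9264·111.32)² + (0.1735·47.74)²) = √(10635.146778 + 68.606267) = 103.4589 km
B: √((-1.8075·111.32)² + (2.4784·47.74)²) = √(40485.826279 + 13999.342220) = 233.4206 km
C: √((2.2492·111.32)² + (0.0773·47.74)²) = √(62690.617118 + 13.618329) = 250.4081 km
D: √((-1.7544·111.32)² + (1.2822·47.74)²) = √(38142.015005 + 3746.936857) = 204.6679 km
E: √((0.9866·111.32)² + (1.2013·47.74)²) = √(12062.258117 + 3289.029611) = 123.9003 km
F: √((1.2365·111.32)² + (0.4236·47.74)²) = √(18946.746162 + 408.956139) = 139.1248 km
Sorted: A (103.4589 km) < E (123.9003 km) < F (139.1248 km) < D (204.6679 km) < …

A, E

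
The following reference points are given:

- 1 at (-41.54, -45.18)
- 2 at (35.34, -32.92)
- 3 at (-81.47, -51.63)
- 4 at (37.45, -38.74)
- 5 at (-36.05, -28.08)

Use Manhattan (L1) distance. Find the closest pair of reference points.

2 and 4

Pairwise distances:
1–2: 89.14
1–3: 46.38
1–4: 85.43
1–5: 22.59
2–3: 135.52
2–4: 7.93
2–5: 76.23
3–4: 131.81
3–5: 68.97
4–5: 84.16
Closest pair: 2–4 at 7.93.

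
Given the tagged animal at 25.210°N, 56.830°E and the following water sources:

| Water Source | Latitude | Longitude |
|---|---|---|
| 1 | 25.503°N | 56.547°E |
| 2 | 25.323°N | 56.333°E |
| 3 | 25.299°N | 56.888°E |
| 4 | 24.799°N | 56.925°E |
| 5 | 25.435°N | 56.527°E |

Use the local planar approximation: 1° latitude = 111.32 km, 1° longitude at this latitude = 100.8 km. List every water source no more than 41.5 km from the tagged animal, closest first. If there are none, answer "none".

Distances from 25.210°N, 56.830°E:
1: √((0.293·111.32)² + (-0.283·100.8)²) = √(1063.85303 + 813.75550) = 43.331 km
2: √((0.113·111.32)² + (-0.497·100.8)²) = √(158.23527 + 2509.76953) = 51.653 km
3: √((0.089·111.32)² + (0.058·100.8)²) = √(98.15816 + 34.18039) = 11.504 km
4: √((-0.411·111.32)² + (0.095·100.8)²) = √(2093.29309 + 91.69978) = 46.744 km
5: √((0.225·111.32)² + (-0.303·100.8)²) = √(627.35221 + 932.83820) = 39.499 km
Threshold 41.5 km: 3 (11.504 km), 5 (39.499 km) are within range.

3, 5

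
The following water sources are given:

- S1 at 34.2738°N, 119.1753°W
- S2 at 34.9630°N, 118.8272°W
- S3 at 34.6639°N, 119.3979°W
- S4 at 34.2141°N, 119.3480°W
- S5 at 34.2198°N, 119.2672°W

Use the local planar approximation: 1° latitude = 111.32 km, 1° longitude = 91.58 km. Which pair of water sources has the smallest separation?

S4 and S5

Pairwise distances:
S4–S5: 7.4268 km
S1–S5: 10.3425 km
S1–S4: 17.1554 km
S1–S3: 47.9728 km
S3–S4: 50.2798 km
S3–S5: 50.8656 km
S2–S3: 61.9694 km
S1–S2: 83.0813 km
S2–S5: 92.0242 km
S2–S4: 96.0466 km
Closest pair: S4–S5 at 7.4268 km.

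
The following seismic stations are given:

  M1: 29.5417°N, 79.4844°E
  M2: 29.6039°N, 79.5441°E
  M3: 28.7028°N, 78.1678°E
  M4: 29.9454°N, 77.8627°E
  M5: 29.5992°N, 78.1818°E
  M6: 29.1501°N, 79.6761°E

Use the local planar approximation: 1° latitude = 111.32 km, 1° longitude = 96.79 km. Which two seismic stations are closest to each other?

M1 and M2

Pairwise distances:
M1–M2: 9.0185 km
M1–M6: 47.3774 km
M4–M5: 49.3880 km
M2–M6: 52.1076 km
M3–M5: 99.7964 km
M1–M5: 126.2410 km
M2–M5: 131.8581 km
M3–M4: 141.4433 km
M5–M6: 153.0300 km
M3–M6: 154.2465 km
M1–M3: 157.9885 km
M1–M4: 163.2709 km
M2–M3: 166.7562 km
M2–M4: 167.1239 km
M4–M6: 196.5832 km
Closest pair: M1–M2 at 9.0185 km.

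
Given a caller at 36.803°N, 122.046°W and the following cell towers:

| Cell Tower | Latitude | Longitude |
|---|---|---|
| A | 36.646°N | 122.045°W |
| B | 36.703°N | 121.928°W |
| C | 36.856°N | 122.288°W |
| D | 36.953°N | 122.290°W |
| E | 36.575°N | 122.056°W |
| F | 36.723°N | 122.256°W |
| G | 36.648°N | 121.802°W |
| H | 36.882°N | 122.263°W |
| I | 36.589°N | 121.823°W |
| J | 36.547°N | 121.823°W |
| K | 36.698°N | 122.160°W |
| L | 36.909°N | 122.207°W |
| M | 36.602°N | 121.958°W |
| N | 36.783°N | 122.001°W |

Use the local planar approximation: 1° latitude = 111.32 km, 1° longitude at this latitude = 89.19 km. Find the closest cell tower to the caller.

N

Distances from 36.803°N, 122.046°W:
A: √((-0.157·111.32)² + (0.001·89.19)²) = √(305.45392 + 0.00795) = 17.477 km
B: √((-0.100·111.32)² + (0.118·89.19)²) = √(123.92142 + 110.76342) = 15.319 km
C: √((0.053·111.32)² + (-0.242·89.19)²) = √(34.80953 + 465.86819) = 22.376 km
D: √((0.150·111.32)² + (-0.244·89.19)²) = √(278.82320 + 473.60031) = 27.430 km
E: √((-0.228·111.32)² + (-0.010·89.19)²) = √(644.19313 + 0.79549) = 25.397 km
F: √((-0.080·111.32)² + (-0.210·89.19)²) = √(79.30971 + 350.80915) = 20.739 km
G: √((-0.155·111.32)² + (0.244·89.19)²) = √(297.72122 + 473.60031) = 27.773 km
H: √((0.079·111.32)² + (-0.217·89.19)²) = √(77.33936 + 374.58622) = 21.259 km
I: √((-0.214·111.32)² + (0.223·89.19)²) = √(567.51055 + 395.58704) = 31.034 km
J: √((-0.256·111.32)² + (0.223·89.19)²) = √(812.13144 + 395.58704) = 34.752 km
K: √((-0.105·111.32)² + (-0.114·89.19)²) = √(136.62337 + 103.38131) = 15.492 km
L: √((0.106·111.32)² + (-0.161·89.19)²) = √(139.23811 + 206.19782) = 18.586 km
M: √((-0.201·111.32)² + (0.088·89.19)²) = √(500.65495 + 61.60241) = 23.712 km
N: √((-0.020·111.32)² + (0.045·89.19)²) = √(4.95686 + 16.10858) = 4.590 km
Minimum: N at 4.590 km.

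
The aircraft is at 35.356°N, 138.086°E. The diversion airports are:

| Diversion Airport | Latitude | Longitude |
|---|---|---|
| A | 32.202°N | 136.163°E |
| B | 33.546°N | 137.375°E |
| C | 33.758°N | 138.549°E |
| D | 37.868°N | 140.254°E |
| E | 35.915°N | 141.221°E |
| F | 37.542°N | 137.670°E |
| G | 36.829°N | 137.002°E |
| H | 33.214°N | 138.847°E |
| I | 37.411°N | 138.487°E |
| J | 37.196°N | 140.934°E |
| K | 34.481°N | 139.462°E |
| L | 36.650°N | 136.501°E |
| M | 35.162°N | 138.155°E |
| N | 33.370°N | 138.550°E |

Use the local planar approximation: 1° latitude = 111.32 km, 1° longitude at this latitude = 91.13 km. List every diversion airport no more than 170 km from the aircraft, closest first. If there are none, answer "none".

M, K

Distances from 35.356°N, 138.086°E:
A: 392.407 km
B: 211.651 km
C: 182.825 km
D: 342.389 km
E: 292.391 km
F: 246.281 km
G: 191.432 km
H: 248.328 km
I: 231.663 km
J: 330.628 km
K: 158.782 km
L: 203.993 km
M: 22.493 km
N: 225.089 km
Threshold 170 km: M (22.493 km), K (158.782 km) are within range.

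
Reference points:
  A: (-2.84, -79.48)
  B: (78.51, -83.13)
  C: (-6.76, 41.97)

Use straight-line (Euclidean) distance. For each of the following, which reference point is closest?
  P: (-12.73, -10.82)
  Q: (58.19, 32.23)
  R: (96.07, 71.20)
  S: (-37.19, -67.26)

P at (-12.73, -10.82):
  A: 69.37
  B: 116.42
  C: 53.13
  → nearest: C (53.13)
Q at (58.19, 32.23):
  A: 127.29
  B: 117.14
  C: 65.68
  → nearest: C (65.68)
R at (96.07, 71.20):
  A: 180.24
  B: 155.33
  C: 106.90
  → nearest: C (106.90)
S at (-37.19, -67.26):
  A: 36.46
  B: 116.78
  C: 113.39
  → nearest: A (36.46)

P→C; Q→C; R→C; S→A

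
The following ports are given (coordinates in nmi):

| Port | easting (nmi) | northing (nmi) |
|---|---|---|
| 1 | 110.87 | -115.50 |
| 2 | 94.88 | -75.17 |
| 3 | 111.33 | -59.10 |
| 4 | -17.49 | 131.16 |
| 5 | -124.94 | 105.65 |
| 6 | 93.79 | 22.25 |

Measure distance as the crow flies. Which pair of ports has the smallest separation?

2 and 3

Pairwise distances:
1–2: √((-15.99)² + (40.33)²) = √(255.6801 + 1626.5089) = 43.38 nmi
1–3: √((0.46)² + (56.40)²) = √(0.2116 + 3180.9600) = 56.40 nmi
1–4: √((-128.36)² + (246.66)²) = √(16476.2896 + 60841.1556) = 278.06 nmi
1–5: √((-235.81)² + (221.15)²) = √(55606.3561 + 48907.3225) = 323.29 nmi
1–6: √((-17.08)² + (137.75)²) = √(291.7264 + 18975.0625) = 138.80 nmi
2–3: √((16.45)² + (16.07)²) = √(270.6025 + 258.2449) = 23.00 nmi
2–4: √((-112.37)² + (206.33)²) = √(12627.0169 + 42572.0689) = 234.94 nmi
2–5: √((-219.82)² + (180.82)²) = √(48320.8324 + 32695.8724) = 284.63 nmi
2–6: √((-1.09)² + (97.42)²) = √(1.1881 + 9490.6564) = 97.43 nmi
3–4: √((-128.82)² + (190.26)²) = √(16594.5924 + 36198.8676) = 229.77 nmi
3–5: √((-236.27)² + (164.75)²) = √(55823.5129 + 27142.5625) = 288.04 nmi
3–6: √((-17.54)² + (81.35)²) = √(307.6516 + 6617.8225) = 83.22 nmi
4–5: √((-107.45)² + (-25.51)²) = √(11545.5025 + 650.7601) = 110.44 nmi
4–6: √((111.28)² + (-108.91)²) = √(12383.2384 + 11861.3881) = 155.71 nmi
5–6: √((218.73)² + (-83.40)²) = √(47842.8129 + 6955.5600) = 234.09 nmi
Closest pair: 2–3 at 23.00 nmi.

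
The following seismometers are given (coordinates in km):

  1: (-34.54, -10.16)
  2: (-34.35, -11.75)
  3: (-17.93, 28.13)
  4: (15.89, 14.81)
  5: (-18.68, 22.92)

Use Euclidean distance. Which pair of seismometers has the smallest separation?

1 and 2

Pairwise distances:
1–2: 1.60 km
1–3: 41.74 km
1–4: 56.27 km
1–5: 36.69 km
2–3: 43.13 km
2–4: 56.83 km
2–5: 38.05 km
3–4: 36.35 km
3–5: 5.26 km
4–5: 35.51 km
Closest pair: 1–2 at 1.60 km.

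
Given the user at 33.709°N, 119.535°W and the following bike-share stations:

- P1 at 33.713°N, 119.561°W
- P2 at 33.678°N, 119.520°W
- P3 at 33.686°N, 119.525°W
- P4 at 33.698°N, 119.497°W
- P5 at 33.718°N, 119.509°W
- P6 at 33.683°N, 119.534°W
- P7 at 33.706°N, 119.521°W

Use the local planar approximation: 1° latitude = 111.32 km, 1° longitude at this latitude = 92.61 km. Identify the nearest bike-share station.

P7

Distances from 33.709°N, 119.535°W:
P1: 2.449 km
P2: 3.720 km
P3: 2.723 km
P4: 3.726 km
P5: 2.608 km
P6: 2.896 km
P7: 1.339 km
Minimum: P7 at 1.339 km.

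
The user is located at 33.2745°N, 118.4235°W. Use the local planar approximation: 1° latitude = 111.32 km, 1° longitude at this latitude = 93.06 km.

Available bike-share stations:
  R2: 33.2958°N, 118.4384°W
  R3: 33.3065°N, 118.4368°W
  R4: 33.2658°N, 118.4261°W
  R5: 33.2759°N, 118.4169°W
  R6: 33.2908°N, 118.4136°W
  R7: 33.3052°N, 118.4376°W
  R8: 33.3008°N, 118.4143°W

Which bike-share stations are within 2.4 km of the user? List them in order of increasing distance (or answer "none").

R5, R4, R6

Distances from 33.2745°N, 118.4235°W:
R2: √((0.0213·111.32)² + (-0.0149·93.06)²) = √(5.622191 + 1.922643) = 2.7468 km
R3: √((0.0320·111.32)² + (-0.0133·93.06)²) = √(12.689554 + 1.531896) = 3.7711 km
R4: √((-0.0087·111.32)² + (-0.0026·93.06)²) = √(0.937961 + 0.058543) = 0.9983 km
R5: √((0.0014·111.32)² + (0.0066·93.06)²) = √(0.024289 + 0.377237) = 0.6337 km
R6: √((0.0163·111.32)² + (0.0099·93.06)²) = √(3.292468 + 0.848783) = 2.0350 km
R7: √((0.0307·111.32)² + (-0.0141·93.06)²) = √(11.679470 + 1.721727) = 3.6608 km
R8: √((0.0263·111.32)² + (0.0092·93.06)²) = √(8.571521 + 0.732996) = 3.0503 km
Threshold 2.4 km: R5 (0.6337 km), R4 (0.9983 km), R6 (2.0350 km) are within range.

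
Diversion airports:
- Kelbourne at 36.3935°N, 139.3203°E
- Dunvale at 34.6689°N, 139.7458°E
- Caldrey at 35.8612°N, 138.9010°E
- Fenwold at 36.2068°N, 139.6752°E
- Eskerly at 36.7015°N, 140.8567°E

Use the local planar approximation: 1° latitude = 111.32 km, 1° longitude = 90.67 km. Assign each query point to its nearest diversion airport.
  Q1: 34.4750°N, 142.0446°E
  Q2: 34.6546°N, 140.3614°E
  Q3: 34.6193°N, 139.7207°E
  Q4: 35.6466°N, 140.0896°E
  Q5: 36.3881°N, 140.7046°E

Q1→Dunvale; Q2→Dunvale; Q3→Dunvale; Q4→Fenwold; Q5→Eskerly

Q1 at 34.4750°N, 142.0446°E:
  Kelbourne: √((1.9185·111.32)² + (-2.7243·90.67)²) = √(45611.042885 + 61015.066965) = 326.5365 km
  Dunvale: √((0.1939·111.32)² + (-2.2988·90.67)²) = √(465.909980 + 43443.980329) = 209.5469 km
  Caldrey: √((1.3862·111.32)² + (-3.1436·90.67)²) = √(23812.126681 + 81242.221753) = 324.1209 km
  Fenwold: √((1.7318·111.32)² + (-2.3694·90.67)²) = √(37165.661402 + 46153.431863) = 288.6505 km
  Eskerly: √((2.2265·111.32)² + (-1.1879·90.67)²) = √(61431.595402 + 11600.774800) = 270.2450 km
  → nearest: Dunvale (209.5469 km)
Q2 at 34.6546°N, 140.3614°E:
  Kelbourne: √((1.7389·111.32)² + (-1.0411·90.67)²) = √(37471.028204 + 8910.706198) = 215.3642 km
  Dunvale: √((0.0143·111.32)² + (-0.6156·90.67)²) = √(2.534069 + 3115.476314) = 55.8391 km
  Caldrey: √((1.2066·111.32)² + (-1.4604·90.67)²) = √(18041.516393 + 17533.591336) = 188.6136 km
  Fenwold: √((1.5522·111.32)² + (-0.6862·90.67)²) = √(29856.696505 + 3871.048913) = 183.6512 km
  Eskerly: √((2.0469·111.32)² + (0.4953·90.67)²) = √(51920.593395 + 2016.804898) = 232.2443 km
  → nearest: Dunvale (55.8391 km)
Q3 at 34.6193°N, 139.7207°E:
  Kelbourne: √((1.7742·111.32)² + (-0.4004·90.67)²) = √(39007.807896 + 1317.999875) = 200.8129 km
  Dunvale: √((0.0496·111.32)² + (0.0251·90.67)²) = √(30.486653 + 5.179343) = 5.9721 km
  Caldrey: √((1.2419·111.32)² + (-0.8197·90.67)²) = √(19112.594665 + 5523.789264) = 156.9598 km
  Fenwold: √((1.5875·111.32)² + (-0.0455·90.67)²) = √(31230.135120 + 17.019626) = 176.7686 km
  Eskerly: √((2.0822·111.32)² + (1.1360·90.67)²) = √(53726.837745 + 10609.230721) = 253.6456 km
  → nearest: Dunvale (5.9721 km)
Q4 at 35.6466°N, 140.0896°E:
  Kelbourne: √((0.7469·111.32)² + (-0.7693·90.67)²) = √(6913.075726 + 4865.401630) = 108.5287 km
  Dunvale: √((-0.9777·111.32)² + (-0.3438·90.67)²) = √(11845.615337 + 971.715155) = 113.2136 km
  Caldrey: √((0.2146·111.32)² + (-1.1886·90.67)²) = √(570.697317 + 11614.450926) = 110.3864 km
  Fenwold: √((0.5602·111.32)² + (-0.4144·90.67)²) = √(3888.952192 + 1411.779024) = 72.8061 km
  Eskerly: √((1.0549·111.32)² + (0.7671·90.67)²) = √(13790.149677 + 4837.613827) = 136.4836 km
  → nearest: Fenwold (72.8061 km)
Q5 at 36.3881°N, 140.7046°E:
  Kelbourne: √((0.0054·111.32)² + (-1.3843·90.67)²) = √(0.361355 + 15753.884941) = 125.5159 km
  Dunvale: √((-1.7192·111.32)² + (-0.9588·90.67)²) = √(36626.818831 + 7557.589208) = 210.2009 km
  Caldrey: √((-0.5269·111.32)² + (-1.8036·90.67)²) = √(3440.351309 + 26742.849775) = 173.7331 km
  Fenwold: √((-0.1813·111.32)² + (-1.0294·90.67)²) = √(407.325879 + 8711.552521) = 95.4928 km
  Eskerly: √((0.3134·111.32)² + (0.1521·90.67)²) = √(1217.150774 + 190.189116) = 37.5145 km
  → nearest: Eskerly (37.5145 km)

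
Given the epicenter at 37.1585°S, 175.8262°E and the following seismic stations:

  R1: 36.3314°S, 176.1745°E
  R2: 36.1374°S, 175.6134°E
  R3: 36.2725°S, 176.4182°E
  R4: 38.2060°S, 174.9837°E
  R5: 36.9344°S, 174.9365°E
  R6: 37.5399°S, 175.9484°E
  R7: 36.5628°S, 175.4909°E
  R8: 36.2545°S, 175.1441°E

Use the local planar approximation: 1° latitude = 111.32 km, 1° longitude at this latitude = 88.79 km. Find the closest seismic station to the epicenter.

R6

Distances from 37.1585°S, 175.8262°E:
R1: 97.1277 km
R2: 115.2285 km
R3: 111.7619 km
R4: 138.5396 km
R5: 82.8419 km
R6: 43.8219 km
R7: 72.6897 km
R8: 117.4522 km
Minimum: R6 at 43.8219 km.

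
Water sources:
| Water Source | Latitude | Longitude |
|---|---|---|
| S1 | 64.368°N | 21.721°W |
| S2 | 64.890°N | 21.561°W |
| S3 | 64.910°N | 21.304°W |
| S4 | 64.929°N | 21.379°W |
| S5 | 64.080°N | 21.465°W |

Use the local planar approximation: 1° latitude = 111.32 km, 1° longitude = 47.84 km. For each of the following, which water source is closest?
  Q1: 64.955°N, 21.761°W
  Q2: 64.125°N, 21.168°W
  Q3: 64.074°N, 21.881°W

Q1→S2; Q2→S5; Q3→S5

Q1 at 64.955°N, 21.761°W:
  S1: 65.373 km
  S2: 11.996 km
  S3: 22.429 km
  S4: 18.503 km
  S5: 98.429 km
  → nearest: S2 (11.996 km)
Q2 at 64.125°N, 21.168°W:
  S1: 37.837 km
  S2: 87.211 km
  S3: 87.628 km
  S4: 90.069 km
  S5: 15.066 km
  → nearest: S5 (15.066 km)
Q3 at 64.074°N, 21.881°W:
  S1: 33.611 km
  S2: 92.118 km
  S3: 97.071 km
  S4: 98.162 km
  S5: 19.913 km
  → nearest: S5 (19.913 km)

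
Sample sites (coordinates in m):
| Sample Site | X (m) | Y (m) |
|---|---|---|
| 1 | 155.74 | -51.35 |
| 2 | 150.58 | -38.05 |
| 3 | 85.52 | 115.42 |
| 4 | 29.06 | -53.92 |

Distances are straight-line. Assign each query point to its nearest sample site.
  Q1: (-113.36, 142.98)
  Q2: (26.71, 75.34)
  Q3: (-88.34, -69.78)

Q1→3; Q2→3; Q3→4

Q1 at (-113.36, 142.98):
  1: 331.93 m
  2: 320.06 m
  3: 200.78 m
  4: 243.01 m
  → nearest: 3 (200.78 m)
Q2 at (26.71, 75.34):
  1: 180.83 m
  2: 167.93 m
  3: 71.17 m
  4: 129.28 m
  → nearest: 3 (71.17 m)
Q3 at (-88.34, -69.78):
  1: 244.77 m
  2: 241.02 m
  3: 254.02 m
  4: 118.47 m
  → nearest: 4 (118.47 m)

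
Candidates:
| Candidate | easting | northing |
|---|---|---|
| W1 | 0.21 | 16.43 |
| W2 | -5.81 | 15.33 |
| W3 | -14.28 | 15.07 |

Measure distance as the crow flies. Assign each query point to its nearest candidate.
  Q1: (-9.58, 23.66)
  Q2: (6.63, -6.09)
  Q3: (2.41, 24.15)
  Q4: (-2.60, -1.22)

Q1→W2; Q2→W1; Q3→W1; Q4→W2

Q1 at (-9.58, 23.66):
  W1: √((9.79)² + (-7.23)²) = √(95.8441 + 52.2729) = 12.17
  W2: √((3.77)² + (-8.33)²) = √(14.2129 + 69.3889) = 9.14
  W3: √((-4.70)² + (-8.59)²) = √(22.0900 + 73.7881) = 9.79
  → nearest: W2 (9.14)
Q2 at (6.63, -6.09):
  W1: √((-6.42)² + (22.52)²) = √(41.2164 + 507.1504) = 23.42
  W2: √((-12.44)² + (21.42)²) = √(154.7536 + 458.8164) = 24.77
  W3: √((-20.91)² + (21.16)²) = √(437.2281 + 447.7456) = 29.75
  → nearest: W1 (23.42)
Q3 at (2.41, 24.15):
  W1: √((-2.20)² + (-7.72)²) = √(4.8400 + 59.5984) = 8.03
  W2: √((-8.22)² + (-8.82)²) = √(67.5684 + 77.7924) = 12.06
  W3: √((-16.69)² + (-9.08)²) = √(278.5561 + 82.4464) = 19.00
  → nearest: W1 (8.03)
Q4 at (-2.60, -1.22):
  W1: √((2.81)² + (17.65)²) = √(7.8961 + 311.5225) = 17.87
  W2: √((-3.21)² + (16.55)²) = √(10.3041 + 273.9025) = 16.86
  W3: √((-11.68)² + (16.29)²) = √(136.4224 + 265.3641) = 20.04
  → nearest: W2 (16.86)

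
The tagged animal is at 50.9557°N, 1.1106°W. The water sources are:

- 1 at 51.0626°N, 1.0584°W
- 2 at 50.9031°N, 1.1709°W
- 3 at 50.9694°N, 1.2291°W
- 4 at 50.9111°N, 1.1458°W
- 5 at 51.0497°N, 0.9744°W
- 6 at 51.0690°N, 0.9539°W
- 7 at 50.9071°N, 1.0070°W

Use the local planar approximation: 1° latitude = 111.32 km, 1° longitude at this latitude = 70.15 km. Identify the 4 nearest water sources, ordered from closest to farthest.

Distances from 50.9557°N, 1.1106°W:
1: √((0.1069·111.32)² + (0.0522·70.15)²) = √(141.612570 + 13.408999) = 12.4508 km
2: √((-0.0526·111.32)² + (-0.0603·70.15)²) = √(34.286084 + 17.893281) = 7.2235 km
3: √((0.0137·111.32)² + (-0.1185·70.15)²) = √(2.325881 + 69.102228) = 8.4515 km
4: √((-0.0446·111.32)² + (-0.0352·70.15)²) = √(24.649954 + 6.097344) = 5.5450 km
5: √((0.0940·111.32)² + (0.1362·70.15)²) = √(109.496970 + 91.287133) = 14.1698 km
6: √((0.1133·111.32)² + (0.1567·70.15)²) = √(159.076569 + 120.835166) = 16.7306 km
7: √((-0.0486·111.32)² + (0.1036·70.15)²) = √(29.269745 + 52.817138) = 9.0602 km
Sorted: 4 (5.5450 km) < 2 (7.2235 km) < 3 (8.4515 km) < 7 (9.0602 km) < 1 (12.4508 km) < 5 (14.1698 km) < …

4, 2, 3, 7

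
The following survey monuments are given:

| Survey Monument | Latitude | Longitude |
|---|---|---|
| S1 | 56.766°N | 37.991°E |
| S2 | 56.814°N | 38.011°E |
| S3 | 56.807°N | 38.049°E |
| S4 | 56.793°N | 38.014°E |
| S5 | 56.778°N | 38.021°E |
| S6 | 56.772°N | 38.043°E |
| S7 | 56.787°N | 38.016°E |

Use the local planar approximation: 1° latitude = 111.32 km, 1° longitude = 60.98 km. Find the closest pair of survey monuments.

Pairwise distances:
S1–S2: 5.4808 km
S1–S3: 5.7741 km
S1–S4: 3.3168 km
S1–S5: 2.2652 km
S1–S6: 3.2405 km
S1–S7: 2.7909 km
S2–S3: 2.4448 km
S2–S4: 2.3449 km
S2–S5: 4.0536 km
S2–S6: 5.0663 km
S2–S7: 3.0211 km
S3–S4: 2.6427 km
S3–S5: 3.6520 km
S3–S6: 3.9133 km
S3–S7: 3.0011 km
S4–S5: 1.7235 km
S4–S6: 2.9313 km
S4–S7: 0.6790 km
S5–S6: 1.4986 km
S5–S7: 1.0472 km
S6–S7: 2.3450 km
Closest pair: S4–S7 at 0.6790 km.

S4 and S7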